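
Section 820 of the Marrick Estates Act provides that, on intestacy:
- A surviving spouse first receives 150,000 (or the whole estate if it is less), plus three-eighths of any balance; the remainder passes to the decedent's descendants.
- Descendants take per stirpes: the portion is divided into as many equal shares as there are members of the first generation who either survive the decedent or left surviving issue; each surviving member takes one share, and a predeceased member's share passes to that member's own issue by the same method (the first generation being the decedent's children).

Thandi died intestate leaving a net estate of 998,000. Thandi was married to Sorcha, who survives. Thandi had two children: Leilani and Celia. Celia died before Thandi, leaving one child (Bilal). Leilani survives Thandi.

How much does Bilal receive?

Sorcha first takes 150,000, leaving a balance of 848,000. Sorcha then takes three-eighths of the balance (318,000), for a total of 468,000. The remaining 530,000 passes to the descendants.
The descendants' portion (530,000) is divided into 2 shares of 265,000: Leilani takes 265,000; Celia's 265,000 share passes to Celia's issue.
Celia's share (265,000) passes entirely to Bilal.

Bilal receives 265,000.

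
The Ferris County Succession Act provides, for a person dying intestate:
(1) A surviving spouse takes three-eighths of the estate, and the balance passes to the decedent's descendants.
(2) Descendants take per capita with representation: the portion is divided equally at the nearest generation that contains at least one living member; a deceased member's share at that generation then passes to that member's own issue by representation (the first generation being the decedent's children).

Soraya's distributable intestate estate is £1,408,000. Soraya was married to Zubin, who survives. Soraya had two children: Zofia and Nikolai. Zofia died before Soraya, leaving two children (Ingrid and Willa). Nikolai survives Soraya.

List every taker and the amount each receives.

Zubin takes three-eighths of £1,408,000 = £528,000. The remaining £880,000 passes to the descendants.
The descendants' portion (£880,000) is divided into 2 shares of £440,000: Nikolai takes £440,000; Zofia's £440,000 share passes to Zofia's issue.
Zofia's share (£440,000) is divided into 2 shares of £220,000: Ingrid and Willa each take £220,000.

Zubin: £528,000; Ingrid: £220,000; Willa: £220,000; Nikolai: £440,000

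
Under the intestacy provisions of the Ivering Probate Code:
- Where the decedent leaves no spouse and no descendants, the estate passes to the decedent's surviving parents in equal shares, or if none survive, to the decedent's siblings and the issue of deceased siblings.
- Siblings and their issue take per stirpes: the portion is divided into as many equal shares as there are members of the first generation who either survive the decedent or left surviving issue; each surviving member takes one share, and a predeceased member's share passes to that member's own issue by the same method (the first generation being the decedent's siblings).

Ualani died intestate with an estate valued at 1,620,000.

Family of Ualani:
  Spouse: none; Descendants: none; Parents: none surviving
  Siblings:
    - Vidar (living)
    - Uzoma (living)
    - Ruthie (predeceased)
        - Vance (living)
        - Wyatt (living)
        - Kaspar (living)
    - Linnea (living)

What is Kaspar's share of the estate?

The entire 1,620,000 passes to the siblings and their issue.
That amount (1,620,000) is divided into 4 shares of 405,000: Vidar, Uzoma, and Linnea each take 405,000; Ruthie's 405,000 share passes to Ruthie's issue.
Ruthie's share (405,000) is divided into 3 shares of 135,000: Vance, Wyatt, and Kaspar each take 135,000.

Kaspar receives 135,000.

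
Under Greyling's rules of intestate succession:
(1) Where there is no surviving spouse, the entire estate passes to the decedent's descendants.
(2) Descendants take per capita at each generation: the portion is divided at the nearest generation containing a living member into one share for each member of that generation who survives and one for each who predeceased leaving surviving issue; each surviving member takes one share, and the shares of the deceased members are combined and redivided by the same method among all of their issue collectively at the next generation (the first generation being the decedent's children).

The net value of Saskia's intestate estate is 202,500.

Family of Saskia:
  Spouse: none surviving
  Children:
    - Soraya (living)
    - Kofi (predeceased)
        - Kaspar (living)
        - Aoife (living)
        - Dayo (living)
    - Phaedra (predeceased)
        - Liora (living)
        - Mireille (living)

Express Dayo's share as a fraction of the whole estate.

Dayo receives 2/15 of the estate.

The entire 202,500 passes to the descendants.
That amount (202,500) is divided at the children's generation into 3 shares of 67,500. Soraya takes 67,500. The 2 shares of the deceased (Kofi and Phaedra) are combined into a pool of 135,000.
That pool (135,000) is divided at the grandchildren's generation equally among Kaspar, Aoife, Dayo, Liora, and Mireille: 27,000 each.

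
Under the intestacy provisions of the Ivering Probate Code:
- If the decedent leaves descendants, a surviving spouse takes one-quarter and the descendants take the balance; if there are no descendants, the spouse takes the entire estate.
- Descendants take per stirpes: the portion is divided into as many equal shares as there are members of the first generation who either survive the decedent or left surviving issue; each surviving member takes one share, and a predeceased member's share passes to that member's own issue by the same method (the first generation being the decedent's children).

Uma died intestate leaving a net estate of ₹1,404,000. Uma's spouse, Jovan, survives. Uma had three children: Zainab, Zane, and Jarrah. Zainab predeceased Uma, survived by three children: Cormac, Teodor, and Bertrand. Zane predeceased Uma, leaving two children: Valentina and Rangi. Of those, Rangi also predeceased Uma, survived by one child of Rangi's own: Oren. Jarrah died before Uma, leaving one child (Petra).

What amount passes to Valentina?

Valentina receives ₹175,500.

Jovan takes one-quarter of ₹1,404,000 = ₹351,000. The remaining ₹1,053,000 passes to the descendants.
The descendants' portion (₹1,053,000) is divided into 3 shares of ₹351,000: Zainab's ₹351,000 share passes to Zainab's issue; Zane's ₹351,000 share passes to Zane's issue; Jarrah's ₹351,000 share passes to Jarrah's issue.
Zainab's share (₹351,000) is divided into 3 shares of ₹117,000: Cormac, Teodor, and Bertrand each take ₹117,000.
Zane's share (₹351,000) is divided into 2 shares of ₹175,500: Valentina takes ₹175,500; Rangi's ₹175,500 share passes to Rangi's issue.
Rangi's share (₹175,500) passes entirely to Oren.
Jarrah's share (₹351,000) passes entirely to Petra.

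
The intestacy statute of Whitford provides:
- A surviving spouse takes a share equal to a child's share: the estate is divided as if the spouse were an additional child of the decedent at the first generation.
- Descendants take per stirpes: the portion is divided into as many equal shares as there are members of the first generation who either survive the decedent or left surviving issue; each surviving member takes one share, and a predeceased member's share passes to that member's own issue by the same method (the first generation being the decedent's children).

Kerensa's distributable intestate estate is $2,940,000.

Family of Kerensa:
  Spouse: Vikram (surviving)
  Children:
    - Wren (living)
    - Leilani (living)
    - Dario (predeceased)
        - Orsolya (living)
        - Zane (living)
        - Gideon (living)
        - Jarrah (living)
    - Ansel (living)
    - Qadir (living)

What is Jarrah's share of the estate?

Jarrah receives $122,500.

The spouse counts as an additional share at the children's level, so there are 6 primary shares of $490,000. Vikram takes one such share ($490,000).
The children's combined portion ($2,450,000) is divided into 5 shares of $490,000: Wren, Leilani, Ansel, and Qadir each take $490,000; Dario's $490,000 share passes to Dario's issue.
Dario's share ($490,000) is divided into 4 shares of $122,500: Orsolya, Zane, Gideon, and Jarrah each take $122,500.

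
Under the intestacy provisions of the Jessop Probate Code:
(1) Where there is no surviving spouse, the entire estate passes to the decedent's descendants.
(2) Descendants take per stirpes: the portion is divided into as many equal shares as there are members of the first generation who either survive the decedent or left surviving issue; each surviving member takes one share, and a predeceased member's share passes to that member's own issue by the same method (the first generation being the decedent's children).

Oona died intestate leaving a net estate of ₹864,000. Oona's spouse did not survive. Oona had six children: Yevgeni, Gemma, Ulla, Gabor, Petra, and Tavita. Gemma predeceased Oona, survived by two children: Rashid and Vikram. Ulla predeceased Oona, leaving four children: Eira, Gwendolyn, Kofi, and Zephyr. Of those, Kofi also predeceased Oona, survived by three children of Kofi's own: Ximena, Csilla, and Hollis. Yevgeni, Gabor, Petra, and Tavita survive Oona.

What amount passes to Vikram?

Vikram receives ₹72,000.

The entire ₹864,000 passes to the descendants.
That amount (₹864,000) is divided into 6 shares of ₹144,000: Yevgeni, Gabor, Petra, and Tavita each take ₹144,000; Gemma's ₹144,000 share passes to Gemma's issue; Ulla's ₹144,000 share passes to Ulla's issue.
Gemma's share (₹144,000) is divided into 2 shares of ₹72,000: Rashid and Vikram each take ₹72,000.
Ulla's share (₹144,000) is divided into 4 shares of ₹36,000: Eira, Gwendolyn, and Zephyr each take ₹36,000; Kofi's ₹36,000 share passes to Kofi's issue.
Kofi's share (₹36,000) is divided into 3 shares of ₹12,000: Ximena, Csilla, and Hollis each take ₹12,000.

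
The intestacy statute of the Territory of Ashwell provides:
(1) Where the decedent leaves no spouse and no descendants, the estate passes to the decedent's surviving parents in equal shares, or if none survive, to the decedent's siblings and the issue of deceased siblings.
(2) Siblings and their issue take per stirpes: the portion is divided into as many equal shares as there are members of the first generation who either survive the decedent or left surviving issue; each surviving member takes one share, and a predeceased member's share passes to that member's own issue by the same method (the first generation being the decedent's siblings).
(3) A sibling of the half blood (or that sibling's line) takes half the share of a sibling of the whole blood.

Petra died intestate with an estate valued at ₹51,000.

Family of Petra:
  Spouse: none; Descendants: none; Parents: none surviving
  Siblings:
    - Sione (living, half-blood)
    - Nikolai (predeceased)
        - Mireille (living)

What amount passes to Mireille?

Mireille receives ₹34,000.

The entire ₹51,000 passes to the siblings and their issue.
Counting each half-blood sibling's line as half a unit, there are 3/2 units in ₹51,000, so one unit is ₹34,000. Whole-blood lines (Nikolai) take ₹34,000 each; half-blood lines (Sione) take ₹17,000 each.
Nikolai's share (₹34,000) passes entirely to Mireille.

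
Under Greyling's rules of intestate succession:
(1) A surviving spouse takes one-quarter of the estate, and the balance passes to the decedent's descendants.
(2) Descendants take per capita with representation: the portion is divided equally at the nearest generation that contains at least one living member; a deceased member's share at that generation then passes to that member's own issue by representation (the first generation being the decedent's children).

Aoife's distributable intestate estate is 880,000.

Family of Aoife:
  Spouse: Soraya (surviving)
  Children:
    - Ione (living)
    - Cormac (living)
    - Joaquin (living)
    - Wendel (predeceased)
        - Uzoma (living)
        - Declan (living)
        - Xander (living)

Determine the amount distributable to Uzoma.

Soraya takes one-quarter of 880,000 = 220,000. The remaining 660,000 passes to the descendants.
The descendants' portion (660,000) is divided into 4 shares of 165,000: Ione, Cormac, and Joaquin each take 165,000; Wendel's 165,000 share passes to Wendel's issue.
Wendel's share (165,000) is divided into 3 shares of 55,000: Uzoma, Declan, and Xander each take 55,000.

Uzoma receives 55,000.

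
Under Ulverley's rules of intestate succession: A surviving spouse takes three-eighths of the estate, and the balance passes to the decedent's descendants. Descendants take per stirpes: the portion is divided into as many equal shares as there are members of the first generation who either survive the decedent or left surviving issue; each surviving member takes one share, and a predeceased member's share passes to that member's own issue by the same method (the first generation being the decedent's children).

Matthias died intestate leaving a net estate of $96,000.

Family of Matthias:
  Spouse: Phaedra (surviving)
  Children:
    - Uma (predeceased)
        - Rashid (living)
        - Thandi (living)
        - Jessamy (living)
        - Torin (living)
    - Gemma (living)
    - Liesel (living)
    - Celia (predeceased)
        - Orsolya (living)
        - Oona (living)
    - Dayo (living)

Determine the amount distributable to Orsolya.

Orsolya receives $6,000.

Phaedra takes three-eighths of $96,000 = $36,000. The remaining $60,000 passes to the descendants.
The descendants' portion ($60,000) is divided into 5 shares of $12,000: Gemma, Liesel, and Dayo each take $12,000; Uma's $12,000 share passes to Uma's issue; Celia's $12,000 share passes to Celia's issue.
Uma's share ($12,000) is divided into 4 shares of $3,000: Rashid, Thandi, Jessamy, and Torin each take $3,000.
Celia's share ($12,000) is divided into 2 shares of $6,000: Orsolya and Oona each take $6,000.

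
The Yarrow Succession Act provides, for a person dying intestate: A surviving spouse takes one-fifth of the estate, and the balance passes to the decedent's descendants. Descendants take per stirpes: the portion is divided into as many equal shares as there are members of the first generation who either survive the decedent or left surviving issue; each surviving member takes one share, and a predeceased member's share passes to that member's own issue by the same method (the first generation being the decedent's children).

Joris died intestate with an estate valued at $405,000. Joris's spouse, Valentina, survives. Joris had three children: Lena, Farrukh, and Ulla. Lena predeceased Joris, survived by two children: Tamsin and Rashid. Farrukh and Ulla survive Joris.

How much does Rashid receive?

Valentina takes one-fifth of $405,000 = $81,000. The remaining $324,000 passes to the descendants.
The descendants' portion ($324,000) is divided into 3 shares of $108,000: Farrukh and Ulla each take $108,000; Lena's $108,000 share passes to Lena's issue.
Lena's share ($108,000) is divided into 2 shares of $54,000: Tamsin and Rashid each take $54,000.

Rashid receives $54,000.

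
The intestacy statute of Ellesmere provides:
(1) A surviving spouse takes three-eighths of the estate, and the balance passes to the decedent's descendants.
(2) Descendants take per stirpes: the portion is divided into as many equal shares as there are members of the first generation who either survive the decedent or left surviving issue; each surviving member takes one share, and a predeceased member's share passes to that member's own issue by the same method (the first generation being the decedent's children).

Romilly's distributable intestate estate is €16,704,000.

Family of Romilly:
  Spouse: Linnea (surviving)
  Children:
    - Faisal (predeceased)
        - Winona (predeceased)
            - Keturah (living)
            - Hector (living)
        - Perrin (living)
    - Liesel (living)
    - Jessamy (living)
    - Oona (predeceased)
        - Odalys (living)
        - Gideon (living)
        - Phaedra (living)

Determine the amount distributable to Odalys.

Linnea takes three-eighths of €16,704,000 = €6,264,000. The remaining €10,440,000 passes to the descendants.
The descendants' portion (€10,440,000) is divided into 4 shares of €2,610,000: Liesel and Jessamy each take €2,610,000; Faisal's €2,610,000 share passes to Faisal's issue; Oona's €2,610,000 share passes to Oona's issue.
Faisal's share (€2,610,000) is divided into 2 shares of €1,305,000: Perrin takes €1,305,000; Winona's €1,305,000 share passes to Winona's issue.
Winona's share (€1,305,000) is divided into 2 shares of €652,500: Keturah and Hector each take €652,500.
Oona's share (€2,610,000) is divided into 3 shares of €870,000: Odalys, Gideon, and Phaedra each take €870,000.

Odalys receives €870,000.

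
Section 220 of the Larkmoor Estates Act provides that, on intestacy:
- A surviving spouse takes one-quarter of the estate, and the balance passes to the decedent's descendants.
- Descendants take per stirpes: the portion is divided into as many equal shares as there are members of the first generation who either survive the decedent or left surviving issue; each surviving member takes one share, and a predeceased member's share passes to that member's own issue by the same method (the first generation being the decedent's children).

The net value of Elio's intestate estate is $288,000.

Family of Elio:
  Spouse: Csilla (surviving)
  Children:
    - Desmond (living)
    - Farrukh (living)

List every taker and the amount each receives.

Csilla takes one-quarter of $288,000 = $72,000. The remaining $216,000 passes to the descendants.
The descendants' portion ($216,000) is divided into 2 shares of $108,000: Desmond and Farrukh each take $108,000.

Csilla: $72,000; Desmond: $108,000; Farrukh: $108,000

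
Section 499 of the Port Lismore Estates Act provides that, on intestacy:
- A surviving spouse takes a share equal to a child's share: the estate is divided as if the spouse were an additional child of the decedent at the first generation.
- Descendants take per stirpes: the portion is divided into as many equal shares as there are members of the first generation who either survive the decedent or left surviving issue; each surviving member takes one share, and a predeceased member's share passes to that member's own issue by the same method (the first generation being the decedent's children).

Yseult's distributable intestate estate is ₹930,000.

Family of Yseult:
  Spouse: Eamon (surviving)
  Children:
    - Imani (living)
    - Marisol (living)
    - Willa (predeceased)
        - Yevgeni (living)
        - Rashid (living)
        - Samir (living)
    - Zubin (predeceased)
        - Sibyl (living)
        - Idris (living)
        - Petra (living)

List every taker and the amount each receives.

Eamon: ₹186,000; Imani: ₹186,000; Marisol: ₹186,000; Yevgeni: ₹62,000; Rashid: ₹62,000; Samir: ₹62,000; Sibyl: ₹62,000; Idris: ₹62,000; Petra: ₹62,000

The spouse counts as an additional share at the children's level, so there are 5 primary shares of ₹186,000. Eamon takes one such share (₹186,000).
The children's combined portion (₹744,000) is divided into 4 shares of ₹186,000: Imani and Marisol each take ₹186,000; Willa's ₹186,000 share passes to Willa's issue; Zubin's ₹186,000 share passes to Zubin's issue.
Willa's share (₹186,000) is divided into 3 shares of ₹62,000: Yevgeni, Rashid, and Samir each take ₹62,000.
Zubin's share (₹186,000) is divided into 3 shares of ₹62,000: Sibyl, Idris, and Petra each take ₹62,000.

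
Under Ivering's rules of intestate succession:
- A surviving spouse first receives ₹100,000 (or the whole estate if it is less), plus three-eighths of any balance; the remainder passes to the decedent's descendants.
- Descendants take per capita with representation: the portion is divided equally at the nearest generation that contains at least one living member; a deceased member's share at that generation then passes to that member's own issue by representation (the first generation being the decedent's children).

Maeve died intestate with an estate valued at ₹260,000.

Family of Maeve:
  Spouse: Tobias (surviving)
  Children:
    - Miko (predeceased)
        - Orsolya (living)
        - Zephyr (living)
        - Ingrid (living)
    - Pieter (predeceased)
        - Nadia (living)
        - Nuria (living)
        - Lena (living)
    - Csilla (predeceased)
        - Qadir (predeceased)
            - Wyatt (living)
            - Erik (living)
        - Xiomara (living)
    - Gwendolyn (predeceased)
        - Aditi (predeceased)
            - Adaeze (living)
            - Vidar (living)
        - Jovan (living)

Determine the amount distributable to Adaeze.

Tobias first takes ₹100,000, leaving a balance of ₹160,000. Tobias then takes three-eighths of the balance (₹60,000), for a total of ₹160,000. The remaining ₹100,000 passes to the descendants.
No child survives, so the initial division is made at the grandchildren's generation.
The descendants' portion (₹100,000) is divided into 10 shares of ₹10,000: Orsolya, Zephyr, Ingrid, Nadia, Nuria, Lena, Xiomara, and Jovan each take ₹10,000; Qadir's ₹10,000 share passes to Qadir's issue; Aditi's ₹10,000 share passes to Aditi's issue.
Qadir's share (₹10,000) is divided into 2 shares of ₹5,000: Wyatt and Erik each take ₹5,000.
Aditi's share (₹10,000) is divided into 2 shares of ₹5,000: Adaeze and Vidar each take ₹5,000.

Adaeze receives ₹5,000.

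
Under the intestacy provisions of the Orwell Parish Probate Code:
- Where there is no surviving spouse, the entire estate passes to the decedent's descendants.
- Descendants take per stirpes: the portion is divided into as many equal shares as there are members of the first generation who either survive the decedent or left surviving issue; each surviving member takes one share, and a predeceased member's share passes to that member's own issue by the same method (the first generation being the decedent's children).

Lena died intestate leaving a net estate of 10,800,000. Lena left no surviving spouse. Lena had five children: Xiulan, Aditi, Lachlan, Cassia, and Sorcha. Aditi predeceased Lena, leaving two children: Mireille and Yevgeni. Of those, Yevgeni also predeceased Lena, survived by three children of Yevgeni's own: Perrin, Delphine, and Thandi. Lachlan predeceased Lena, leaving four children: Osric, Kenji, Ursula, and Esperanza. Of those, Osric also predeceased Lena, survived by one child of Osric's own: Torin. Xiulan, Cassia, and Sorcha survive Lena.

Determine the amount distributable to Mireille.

The entire 10,800,000 passes to the descendants.
That amount (10,800,000) is divided into 5 shares of 2,160,000: Xiulan, Cassia, and Sorcha each take 2,160,000; Aditi's 2,160,000 share passes to Aditi's issue; Lachlan's 2,160,000 share passes to Lachlan's issue.
Aditi's share (2,160,000) is divided into 2 shares of 1,080,000: Mireille takes 1,080,000; Yevgeni's 1,080,000 share passes to Yevgeni's issue.
Yevgeni's share (1,080,000) is divided into 3 shares of 360,000: Perrin, Delphine, and Thandi each take 360,000.
Lachlan's share (2,160,000) is divided into 4 shares of 540,000: Kenji, Ursula, and Esperanza each take 540,000; Osric's 540,000 share passes to Osric's issue.
Osric's share (540,000) passes entirely to Torin.

Mireille receives 1,080,000.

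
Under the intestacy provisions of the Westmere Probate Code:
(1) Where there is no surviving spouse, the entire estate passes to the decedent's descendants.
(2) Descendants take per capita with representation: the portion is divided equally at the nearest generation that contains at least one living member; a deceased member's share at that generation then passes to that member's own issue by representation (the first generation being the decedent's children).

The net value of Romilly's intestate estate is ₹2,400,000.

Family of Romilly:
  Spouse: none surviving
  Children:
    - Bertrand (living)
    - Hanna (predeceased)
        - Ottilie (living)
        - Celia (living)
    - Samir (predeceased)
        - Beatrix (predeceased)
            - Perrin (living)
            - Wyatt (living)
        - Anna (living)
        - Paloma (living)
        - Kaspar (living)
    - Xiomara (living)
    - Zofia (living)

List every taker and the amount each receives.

Bertrand: ₹480,000; Ottilie: ₹240,000; Celia: ₹240,000; Perrin: ₹60,000; Wyatt: ₹60,000; Anna: ₹120,000; Paloma: ₹120,000; Kaspar: ₹120,000; Xiomara: ₹480,000; Zofia: ₹480,000

The entire ₹2,400,000 passes to the descendants.
That amount (₹2,400,000) is divided into 5 shares of ₹480,000: Bertrand, Xiomara, and Zofia each take ₹480,000; Hanna's ₹480,000 share passes to Hanna's issue; Samir's ₹480,000 share passes to Samir's issue.
Hanna's share (₹480,000) is divided into 2 shares of ₹240,000: Ottilie and Celia each take ₹240,000.
Samir's share (₹480,000) is divided into 4 shares of ₹120,000: Anna, Paloma, and Kaspar each take ₹120,000; Beatrix's ₹120,000 share passes to Beatrix's issue.
Beatrix's share (₹120,000) is divided into 2 shares of ₹60,000: Perrin and Wyatt each take ₹60,000.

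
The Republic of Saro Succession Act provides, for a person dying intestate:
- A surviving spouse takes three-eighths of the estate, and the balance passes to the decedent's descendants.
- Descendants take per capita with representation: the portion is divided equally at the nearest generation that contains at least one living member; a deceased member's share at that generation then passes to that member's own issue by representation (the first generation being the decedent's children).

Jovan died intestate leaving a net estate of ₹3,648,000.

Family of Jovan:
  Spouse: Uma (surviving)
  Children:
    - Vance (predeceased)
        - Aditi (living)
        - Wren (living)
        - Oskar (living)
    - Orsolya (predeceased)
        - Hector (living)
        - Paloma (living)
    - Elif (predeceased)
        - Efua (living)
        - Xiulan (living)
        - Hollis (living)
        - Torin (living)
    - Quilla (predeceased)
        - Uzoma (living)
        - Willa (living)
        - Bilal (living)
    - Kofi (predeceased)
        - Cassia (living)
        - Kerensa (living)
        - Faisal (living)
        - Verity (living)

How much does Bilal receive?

Bilal receives ₹142,500.

Uma takes three-eighths of ₹3,648,000 = ₹1,368,000. The remaining ₹2,280,000 passes to the descendants.
No child survives, so the initial division is made at the grandchildren's generation.
The descendants' portion (₹2,280,000) is divided into 16 shares of ₹142,500: Aditi, Wren, Oskar, Hector, Paloma, Efua, Xiulan, Hollis, Torin, Uzoma, Willa, Bilal, Cassia, Kerensa, Faisal, and Verity each take ₹142,500.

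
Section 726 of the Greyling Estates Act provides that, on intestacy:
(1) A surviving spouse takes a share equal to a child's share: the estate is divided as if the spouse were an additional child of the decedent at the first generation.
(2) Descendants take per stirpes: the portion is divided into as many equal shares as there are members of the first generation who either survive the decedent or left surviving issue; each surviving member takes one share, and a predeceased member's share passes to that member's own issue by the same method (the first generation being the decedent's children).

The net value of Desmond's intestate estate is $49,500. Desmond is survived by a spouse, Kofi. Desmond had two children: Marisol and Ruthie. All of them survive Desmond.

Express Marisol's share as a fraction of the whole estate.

Marisol receives 1/3 of the estate.

The spouse counts as an additional share at the children's level, so there are 3 primary shares of $16,500. Kofi takes one such share ($16,500).
The children's combined portion ($33,000) is divided into 2 shares of $16,500: Marisol and Ruthie each take $16,500.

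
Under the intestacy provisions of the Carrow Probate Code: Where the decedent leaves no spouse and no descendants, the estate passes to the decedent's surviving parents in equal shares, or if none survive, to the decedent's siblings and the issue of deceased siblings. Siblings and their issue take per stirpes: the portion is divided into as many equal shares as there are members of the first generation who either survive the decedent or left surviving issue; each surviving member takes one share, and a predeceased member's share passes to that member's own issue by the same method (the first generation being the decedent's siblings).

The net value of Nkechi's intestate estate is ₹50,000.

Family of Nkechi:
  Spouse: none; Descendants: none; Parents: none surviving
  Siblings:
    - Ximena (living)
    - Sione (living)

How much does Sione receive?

Sione receives ₹25,000.

The entire ₹50,000 passes to the siblings and their issue.
That amount (₹50,000) is divided into 2 shares of ₹25,000: Ximena and Sione each take ₹25,000.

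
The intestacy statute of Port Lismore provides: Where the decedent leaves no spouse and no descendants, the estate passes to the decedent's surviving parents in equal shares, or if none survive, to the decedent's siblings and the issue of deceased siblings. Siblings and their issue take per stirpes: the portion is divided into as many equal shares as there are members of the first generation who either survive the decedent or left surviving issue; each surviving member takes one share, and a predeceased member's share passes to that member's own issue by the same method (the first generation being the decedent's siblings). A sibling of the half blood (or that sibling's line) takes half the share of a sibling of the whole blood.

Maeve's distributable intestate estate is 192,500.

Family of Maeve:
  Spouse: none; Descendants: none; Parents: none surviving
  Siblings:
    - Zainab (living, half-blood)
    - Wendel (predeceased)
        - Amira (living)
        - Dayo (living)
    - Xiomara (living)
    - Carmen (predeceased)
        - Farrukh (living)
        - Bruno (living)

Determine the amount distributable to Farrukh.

Farrukh receives 27,500.

The entire 192,500 passes to the siblings and their issue.
Counting each half-blood sibling's line as half a unit, there are 7/2 units in 192,500, so one unit is 55,000. Whole-blood lines (Wendel, Xiomara, and Carmen) take 55,000 each; half-blood lines (Zainab) take 27,500 each.
Wendel's share (55,000) is divided into 2 shares of 27,500: Amira and Dayo each take 27,500.
Carmen's share (55,000) is divided into 2 shares of 27,500: Farrukh and Bruno each take 27,500.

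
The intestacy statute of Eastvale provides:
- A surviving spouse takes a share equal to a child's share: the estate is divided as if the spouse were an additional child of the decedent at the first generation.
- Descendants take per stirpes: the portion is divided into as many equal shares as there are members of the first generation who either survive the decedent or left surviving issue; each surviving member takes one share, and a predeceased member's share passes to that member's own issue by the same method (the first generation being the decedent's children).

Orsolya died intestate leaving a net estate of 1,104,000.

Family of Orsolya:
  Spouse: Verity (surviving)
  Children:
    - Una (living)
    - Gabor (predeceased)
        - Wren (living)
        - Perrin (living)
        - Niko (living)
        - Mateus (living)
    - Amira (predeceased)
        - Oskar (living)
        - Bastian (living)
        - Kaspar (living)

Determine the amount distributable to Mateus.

Mateus receives 69,000.

The spouse counts as an additional share at the children's level, so there are 4 primary shares of 276,000. Verity takes one such share (276,000).
The children's combined portion (828,000) is divided into 3 shares of 276,000: Una takes 276,000; Gabor's 276,000 share passes to Gabor's issue; Amira's 276,000 share passes to Amira's issue.
Gabor's share (276,000) is divided into 4 shares of 69,000: Wren, Perrin, Niko, and Mateus each take 69,000.
Amira's share (276,000) is divided into 3 shares of 92,000: Oskar, Bastian, and Kaspar each take 92,000.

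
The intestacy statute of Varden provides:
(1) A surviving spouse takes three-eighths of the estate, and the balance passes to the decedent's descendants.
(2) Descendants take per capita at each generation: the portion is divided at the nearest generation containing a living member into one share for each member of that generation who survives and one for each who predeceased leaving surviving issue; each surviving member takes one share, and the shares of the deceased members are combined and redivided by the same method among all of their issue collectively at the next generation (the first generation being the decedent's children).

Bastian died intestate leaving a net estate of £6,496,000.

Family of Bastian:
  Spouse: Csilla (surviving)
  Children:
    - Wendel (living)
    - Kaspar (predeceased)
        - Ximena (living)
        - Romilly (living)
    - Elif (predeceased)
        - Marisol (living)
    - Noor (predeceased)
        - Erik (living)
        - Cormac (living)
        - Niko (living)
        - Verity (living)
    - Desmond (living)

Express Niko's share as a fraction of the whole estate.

Niko receives 3/56 of the estate.

Csilla takes three-eighths of £6,496,000 = £2,436,000. The remaining £4,060,000 passes to the descendants.
The descendants' portion (£4,060,000) is divided at the children's generation into 5 shares of £812,000. Wendel and Desmond each take £812,000. The 3 shares of the deceased (Kaspar, Elif, and Noor) are combined into a pool of £2,436,000.
That pool (£2,436,000) is divided at the grandchildren's generation equally among Ximena, Romilly, Marisol, Erik, Cormac, Niko, and Verity: £348,000 each.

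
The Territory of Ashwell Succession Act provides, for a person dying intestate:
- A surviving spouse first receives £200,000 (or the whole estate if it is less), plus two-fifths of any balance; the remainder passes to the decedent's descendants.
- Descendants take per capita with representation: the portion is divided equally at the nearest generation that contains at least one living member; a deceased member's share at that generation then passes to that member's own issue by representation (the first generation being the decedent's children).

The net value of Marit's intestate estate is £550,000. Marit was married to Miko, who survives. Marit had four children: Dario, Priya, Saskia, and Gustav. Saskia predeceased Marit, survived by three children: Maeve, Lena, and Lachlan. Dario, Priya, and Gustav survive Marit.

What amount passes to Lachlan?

Miko first takes £200,000, leaving a balance of £350,000. Miko then takes two-fifths of the balance (£140,000), for a total of £340,000. The remaining £210,000 passes to the descendants.
The descendants' portion (£210,000) is divided into 4 shares of £52,500: Dario, Priya, and Gustav each take £52,500; Saskia's £52,500 share passes to Saskia's issue.
Saskia's share (£52,500) is divided into 3 shares of £17,500: Maeve, Lena, and Lachlan each take £17,500.

Lachlan receives £17,500.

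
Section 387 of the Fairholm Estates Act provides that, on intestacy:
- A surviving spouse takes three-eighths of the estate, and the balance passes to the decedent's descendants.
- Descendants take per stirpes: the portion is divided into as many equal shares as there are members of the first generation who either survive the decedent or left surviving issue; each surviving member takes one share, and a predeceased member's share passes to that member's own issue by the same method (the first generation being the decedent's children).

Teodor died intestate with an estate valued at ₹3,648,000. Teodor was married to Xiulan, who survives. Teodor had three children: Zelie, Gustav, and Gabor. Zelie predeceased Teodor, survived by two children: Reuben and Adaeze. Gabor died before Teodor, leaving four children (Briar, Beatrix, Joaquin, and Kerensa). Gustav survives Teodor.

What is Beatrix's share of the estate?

Xiulan takes three-eighths of ₹3,648,000 = ₹1,368,000. The remaining ₹2,280,000 passes to the descendants.
The descendants' portion (₹2,280,000) is divided into 3 shares of ₹760,000: Gustav takes ₹760,000; Zelie's ₹760,000 share passes to Zelie's issue; Gabor's ₹760,000 share passes to Gabor's issue.
Zelie's share (₹760,000) is divided into 2 shares of ₹380,000: Reuben and Adaeze each take ₹380,000.
Gabor's share (₹760,000) is divided into 4 shares of ₹190,000: Briar, Beatrix, Joaquin, and Kerensa each take ₹190,000.

Beatrix receives ₹190,000.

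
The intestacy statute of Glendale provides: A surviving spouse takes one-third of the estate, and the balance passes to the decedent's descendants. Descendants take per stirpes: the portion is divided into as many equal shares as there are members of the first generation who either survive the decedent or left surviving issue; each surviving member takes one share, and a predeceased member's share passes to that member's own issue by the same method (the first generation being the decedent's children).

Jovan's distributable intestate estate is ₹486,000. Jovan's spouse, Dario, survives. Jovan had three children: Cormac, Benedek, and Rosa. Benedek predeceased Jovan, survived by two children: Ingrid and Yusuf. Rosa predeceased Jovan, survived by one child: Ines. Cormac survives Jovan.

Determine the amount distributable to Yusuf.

Dario takes one-third of ₹486,000 = ₹162,000. The remaining ₹324,000 passes to the descendants.
The descendants' portion (₹324,000) is divided into 3 shares of ₹108,000: Cormac takes ₹108,000; Benedek's ₹108,000 share passes to Benedek's issue; Rosa's ₹108,000 share passes to Rosa's issue.
Benedek's share (₹108,000) is divided into 2 shares of ₹54,000: Ingrid and Yusuf each take ₹54,000.
Rosa's share (₹108,000) passes entirely to Ines.

Yusuf receives ₹54,000.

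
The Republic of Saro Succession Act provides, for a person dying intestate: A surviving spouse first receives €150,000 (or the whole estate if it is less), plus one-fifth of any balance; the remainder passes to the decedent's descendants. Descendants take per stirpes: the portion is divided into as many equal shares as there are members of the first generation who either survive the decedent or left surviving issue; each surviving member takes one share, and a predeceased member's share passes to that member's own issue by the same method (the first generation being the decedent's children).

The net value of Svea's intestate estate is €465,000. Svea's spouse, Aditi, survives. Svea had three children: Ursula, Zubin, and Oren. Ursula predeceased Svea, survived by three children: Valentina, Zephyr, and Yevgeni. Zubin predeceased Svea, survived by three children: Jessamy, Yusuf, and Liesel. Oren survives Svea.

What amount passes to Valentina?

Aditi first takes €150,000, leaving a balance of €315,000. Aditi then takes one-fifth of the balance (€63,000), for a total of €213,000. The remaining €252,000 passes to the descendants.
The descendants' portion (€252,000) is divided into 3 shares of €84,000: Oren takes €84,000; Ursula's €84,000 share passes to Ursula's issue; Zubin's €84,000 share passes to Zubin's issue.
Ursula's share (€84,000) is divided into 3 shares of €28,000: Valentina, Zephyr, and Yevgeni each take €28,000.
Zubin's share (€84,000) is divided into 3 shares of €28,000: Jessamy, Yusuf, and Liesel each take €28,000.

Valentina receives €28,000.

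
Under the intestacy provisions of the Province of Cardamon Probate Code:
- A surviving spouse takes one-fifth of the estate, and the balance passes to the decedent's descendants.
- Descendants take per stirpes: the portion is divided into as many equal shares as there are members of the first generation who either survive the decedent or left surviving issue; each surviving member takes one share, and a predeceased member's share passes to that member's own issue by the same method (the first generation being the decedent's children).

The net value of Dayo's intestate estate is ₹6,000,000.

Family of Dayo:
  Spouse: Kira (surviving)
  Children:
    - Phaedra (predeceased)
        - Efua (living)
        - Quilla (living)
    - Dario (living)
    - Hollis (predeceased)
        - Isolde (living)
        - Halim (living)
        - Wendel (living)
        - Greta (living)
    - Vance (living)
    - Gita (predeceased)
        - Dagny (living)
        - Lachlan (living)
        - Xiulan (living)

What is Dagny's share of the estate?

Kira takes one-fifth of ₹6,000,000 = ₹1,200,000. The remaining ₹4,800,000 passes to the descendants.
The descendants' portion (₹4,800,000) is divided into 5 shares of ₹960,000: Dario and Vance each take ₹960,000; Phaedra's ₹960,000 share passes to Phaedra's issue; Hollis's ₹960,000 share passes to Hollis's issue; Gita's ₹960,000 share passes to Gita's issue.
Phaedra's share (₹960,000) is divided into 2 shares of ₹480,000: Efua and Quilla each take ₹480,000.
Hollis's share (₹960,000) is divided into 4 shares of ₹240,000: Isolde, Halim, Wendel, and Greta each take ₹240,000.
Gita's share (₹960,000) is divided into 3 shares of ₹320,000: Dagny, Lachlan, and Xiulan each take ₹320,000.

Dagny receives ₹320,000.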